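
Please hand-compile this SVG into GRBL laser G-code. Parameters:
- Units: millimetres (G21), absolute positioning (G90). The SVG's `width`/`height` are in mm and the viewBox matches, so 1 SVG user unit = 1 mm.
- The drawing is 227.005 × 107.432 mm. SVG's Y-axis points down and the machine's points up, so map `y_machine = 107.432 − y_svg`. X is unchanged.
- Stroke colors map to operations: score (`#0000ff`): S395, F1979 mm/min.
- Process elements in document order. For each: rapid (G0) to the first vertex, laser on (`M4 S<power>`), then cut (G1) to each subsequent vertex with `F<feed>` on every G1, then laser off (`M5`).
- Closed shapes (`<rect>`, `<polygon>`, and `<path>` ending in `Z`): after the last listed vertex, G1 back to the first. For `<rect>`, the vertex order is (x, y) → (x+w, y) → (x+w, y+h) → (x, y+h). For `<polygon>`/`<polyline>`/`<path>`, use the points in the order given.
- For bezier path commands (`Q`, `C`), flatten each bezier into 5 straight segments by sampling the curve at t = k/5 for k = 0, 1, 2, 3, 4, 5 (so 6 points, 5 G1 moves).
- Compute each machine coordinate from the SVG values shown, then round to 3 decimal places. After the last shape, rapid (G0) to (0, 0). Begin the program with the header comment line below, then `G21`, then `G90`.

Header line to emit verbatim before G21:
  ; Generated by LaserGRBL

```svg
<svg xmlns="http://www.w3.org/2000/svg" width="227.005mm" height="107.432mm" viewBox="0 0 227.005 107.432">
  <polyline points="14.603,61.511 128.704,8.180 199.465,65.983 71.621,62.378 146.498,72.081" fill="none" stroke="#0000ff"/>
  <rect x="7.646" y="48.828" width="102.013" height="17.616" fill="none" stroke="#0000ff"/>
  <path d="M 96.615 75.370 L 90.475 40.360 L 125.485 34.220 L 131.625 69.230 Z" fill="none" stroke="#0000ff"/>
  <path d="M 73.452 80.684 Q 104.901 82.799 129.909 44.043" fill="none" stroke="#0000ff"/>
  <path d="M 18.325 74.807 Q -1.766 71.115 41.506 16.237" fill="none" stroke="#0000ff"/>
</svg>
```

; Generated by LaserGRBL
G21
G90
G0 X14.603 Y45.921
M4 S395
G1 X128.704 Y99.252 F1979
G1 X199.465 Y41.449 F1979
G1 X71.621 Y45.054 F1979
G1 X146.498 Y35.351 F1979
M5
G0 X7.646 Y58.604
M4 S395
G1 X109.659 Y58.604 F1979
G1 X109.659 Y40.988 F1979
G1 X7.646 Y40.988 F1979
G1 X7.646 Y58.604 F1979
M5
G0 X96.615 Y32.062
M4 S395
G1 X90.475 Y67.072 F1979
G1 X125.485 Y73.212 F1979
G1 X131.625 Y38.202 F1979
G1 X96.615 Y32.062 F1979
M5
G0 X73.452 Y26.748
M4 S395
G1 X85.774 Y27.537 F1979
G1 X97.581 Y31.595 F1979
G1 X108.872 Y38.924 F1979
G1 X119.648 Y49.521 F1979
G1 X129.909 Y63.389 F1979
M5
G0 X18.325 Y32.625
M4 S395
G1 X12.823 Y36.149 F1979
G1 X12.390 Y43.768 F1979
G1 X17.026 Y55.482 F1979
G1 X26.732 Y71.291 F1979
G1 X41.506 Y91.195 F1979
M5
G0 X0.000 Y0.000

viewBox `0 0 227.005 107.432` with mm width/height → 1 unit = 1 mm. Flip: y_m = 107.432 − y_svg.

**Shape 1** — `<polyline>` open polyline, stroke `#0000ff` → score (S395, F1979). Machine vertices: (14.603,45.921) → (128.704,99.252) → (199.465,41.449) → (71.621,45.054) → (146.498,35.351). Open path.

**Shape 2** — `<rect>` rectangle, stroke `#0000ff` → score (S395, F1979). Machine vertices: (7.646,58.604) → (109.659,58.604) → (109.659,40.988) → (7.646,40.988) → (7.646,58.604). Closed: final G1 returns to the first vertex.

**Shape 3** — `<path>` regular polygon, stroke `#0000ff` → score (S395, F1979). Machine vertices: (96.615,32.062) → (90.475,67.072) → (125.485,73.212) → (131.625,38.202) → (96.615,32.062). Closed: final G1 returns to the first vertex.

**Shape 4** — `<path>` quadratic bezier, stroke `#0000ff` → score (S395, F1979). Control points (SVG): P0=(73.452,80.684), P1=(104.901,82.799), P2=(129.909,44.043); sampled at t=k/5. Machine vertices: (73.452,26.748) → (85.774,27.537) → (97.581,31.595) → (108.872,38.924) → (119.648,49.521) → (129.909,63.389). Open path.

**Shape 5** — `<path>` quadratic bezier, stroke `#0000ff` → score (S395, F1979). Control points (SVG): P0=(18.325,74.807), P1=(-1.766,71.115), P2=(41.506,16.237); sampled at t=k/5. Machine vertices: (18.325,32.625) → (12.823,36.149) → (12.390,43.768) → (17.026,55.482) → (26.732,71.291) → (41.506,91.195). Open path.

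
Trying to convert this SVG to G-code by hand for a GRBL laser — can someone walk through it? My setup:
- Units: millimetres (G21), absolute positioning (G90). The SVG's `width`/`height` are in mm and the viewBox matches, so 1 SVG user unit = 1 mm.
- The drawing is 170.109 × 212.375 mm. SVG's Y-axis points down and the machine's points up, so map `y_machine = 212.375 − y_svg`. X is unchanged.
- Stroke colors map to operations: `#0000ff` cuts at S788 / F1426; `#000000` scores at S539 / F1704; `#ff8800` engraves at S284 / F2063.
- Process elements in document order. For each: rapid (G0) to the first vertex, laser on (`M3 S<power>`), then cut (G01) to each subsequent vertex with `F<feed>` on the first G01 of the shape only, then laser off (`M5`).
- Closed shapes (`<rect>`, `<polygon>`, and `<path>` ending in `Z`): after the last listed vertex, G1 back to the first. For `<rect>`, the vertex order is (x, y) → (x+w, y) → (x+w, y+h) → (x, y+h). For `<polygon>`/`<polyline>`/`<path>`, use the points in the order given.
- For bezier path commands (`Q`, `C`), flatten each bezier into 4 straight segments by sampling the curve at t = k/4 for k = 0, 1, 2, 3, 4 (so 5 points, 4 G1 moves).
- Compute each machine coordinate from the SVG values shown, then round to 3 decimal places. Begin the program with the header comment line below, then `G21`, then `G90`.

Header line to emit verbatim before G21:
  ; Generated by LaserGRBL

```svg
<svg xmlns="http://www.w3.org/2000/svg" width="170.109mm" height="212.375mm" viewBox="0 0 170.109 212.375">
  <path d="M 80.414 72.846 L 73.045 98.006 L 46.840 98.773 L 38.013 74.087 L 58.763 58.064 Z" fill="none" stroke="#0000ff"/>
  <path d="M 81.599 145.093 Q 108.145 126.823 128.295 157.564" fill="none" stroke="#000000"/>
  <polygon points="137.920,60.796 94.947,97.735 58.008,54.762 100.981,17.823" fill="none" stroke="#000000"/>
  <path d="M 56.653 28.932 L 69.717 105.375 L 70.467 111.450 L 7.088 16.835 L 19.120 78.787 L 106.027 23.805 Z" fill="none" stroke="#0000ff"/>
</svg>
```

1 u = 1 mm; y_m = 212.375 − y.

[1] `<path>` regular polygon, #0000ff→cut S788 F1426: (80.414,139.529) → (73.045,114.369) → (46.840,113.602) → (38.013,138.288) → (58.763,154.311) → (80.414,139.529) (closed)

[2] `<path>` quadratic bezier, #000000→score S539 F1704: (81.599,67.282) → (94.472,73.354) → (106.546,73.299) → (117.820,67.118) → (128.295,54.811)

[3] `<polygon>` regular polygon, #000000→score S539 F1704: (137.920,151.579) → (94.947,114.640) → (58.008,157.613) → (100.981,194.552) → (137.920,151.579) (closed)

[4] `<path>` closed polygon, #0000ff→cut S788 F1426: (56.653,183.443) → (69.717,107.000) → (70.467,100.925) → (7.088,195.540) → (19.120,133.588) → (106.027,188.570) → (56.653,183.443) (closed)

; Generated by LaserGRBL
G21
G90
G0 X80.414 Y139.529
M3 S788
G01 X73.045 Y114.369 F1426
G01 X46.840 Y113.602
G01 X38.013 Y138.288
G01 X58.763 Y154.311
G01 X80.414 Y139.529
M5
G0 X81.599 Y67.282
M3 S539
G01 X94.472 Y73.354 F1704
G01 X106.546 Y73.299
G01 X117.820 Y67.118
G01 X128.295 Y54.811
M5
G0 X137.920 Y151.579
M3 S539
G01 X94.947 Y114.640 F1704
G01 X58.008 Y157.613
G01 X100.981 Y194.552
G01 X137.920 Y151.579
M5
G0 X56.653 Y183.443
M3 S788
G01 X69.717 Y107.000 F1426
G01 X70.467 Y100.925
G01 X7.088 Y195.540
G01 X19.120 Y133.588
G01 X106.027 Y188.570
G01 X56.653 Y183.443
M5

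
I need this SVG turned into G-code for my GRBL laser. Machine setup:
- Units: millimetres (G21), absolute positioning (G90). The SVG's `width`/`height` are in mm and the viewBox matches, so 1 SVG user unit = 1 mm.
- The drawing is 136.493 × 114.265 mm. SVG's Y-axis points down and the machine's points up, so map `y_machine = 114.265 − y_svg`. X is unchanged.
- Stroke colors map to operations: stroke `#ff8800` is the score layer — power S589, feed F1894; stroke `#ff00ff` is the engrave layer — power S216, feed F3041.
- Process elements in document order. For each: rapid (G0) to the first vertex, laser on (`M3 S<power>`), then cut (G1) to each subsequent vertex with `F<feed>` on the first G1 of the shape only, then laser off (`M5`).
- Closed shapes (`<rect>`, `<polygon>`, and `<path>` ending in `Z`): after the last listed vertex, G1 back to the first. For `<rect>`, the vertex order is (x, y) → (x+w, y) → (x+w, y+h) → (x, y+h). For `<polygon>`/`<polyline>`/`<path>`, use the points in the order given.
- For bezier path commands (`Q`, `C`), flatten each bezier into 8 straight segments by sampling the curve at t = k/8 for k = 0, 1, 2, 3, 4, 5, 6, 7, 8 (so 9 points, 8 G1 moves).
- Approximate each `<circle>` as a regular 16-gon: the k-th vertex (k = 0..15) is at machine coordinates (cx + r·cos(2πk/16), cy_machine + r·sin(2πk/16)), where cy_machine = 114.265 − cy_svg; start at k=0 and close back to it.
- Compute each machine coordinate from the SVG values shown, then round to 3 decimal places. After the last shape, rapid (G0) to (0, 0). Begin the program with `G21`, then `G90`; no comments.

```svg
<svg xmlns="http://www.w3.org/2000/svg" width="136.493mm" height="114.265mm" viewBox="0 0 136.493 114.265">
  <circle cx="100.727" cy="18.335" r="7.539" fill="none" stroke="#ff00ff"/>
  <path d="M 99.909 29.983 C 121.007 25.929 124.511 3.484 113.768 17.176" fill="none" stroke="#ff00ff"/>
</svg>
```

G21
G90
G0 X108.266 Y95.930
M3 S216
G1 X107.692 Y98.815 F3041
G1 X106.058 Y101.261
G1 X103.612 Y102.895
G1 X100.727 Y103.469
G1 X97.842 Y102.895
G1 X95.396 Y101.261
G1 X93.762 Y98.815
G1 X93.188 Y95.930
G1 X93.762 Y93.045
G1 X95.396 Y90.599
G1 X97.842 Y88.965
G1 X100.727 Y88.391
G1 X103.612 Y88.965
G1 X106.058 Y90.599
G1 X107.692 Y93.045
G1 X108.266 Y95.930
M5
G0 X99.909 Y84.282
M3 S216
G1 X107.003 Y86.558 F3041
G1 X112.486 Y89.919
G1 X116.398 Y93.726
G1 X118.779 Y97.340
G1 X119.667 Y100.123
G1 X119.102 Y101.434
G1 X117.122 Y100.636
G1 X113.768 Y97.089
M5
G0 X0.000 Y0.000

viewBox `0 0 136.493 114.265` with mm width/height → 1 unit = 1 mm. Flip: y_m = 114.265 − y_svg.

**Shape 1** — `<circle>` circle, stroke `#ff00ff` → engrave (S216, F3041). Machine vertices: (108.266,95.930) → (107.692,98.815) → (106.058,101.261) → (103.612,102.895) → (100.727,103.469) → (97.842,102.895) → (95.396,101.261) → (93.762,98.815) → (93.188,95.930) → (93.762,93.045) → (95.396,90.599) → (97.842,88.965) → (100.727,88.391) → (103.612,88.965) → (106.058,90.599) → (107.692,93.045) → (108.266,95.930). Closed: final G1 returns to the first vertex.

**Shape 2** — `<path>` cubic bezier, stroke `#ff00ff` → engrave (S216, F3041). Control points (SVG): P0=(99.909,29.983), P1=(121.007,25.929), P2=(124.511,3.484), P3=(113.768,17.176); sampled at t=k/8. Machine vertices: (99.909,84.282) → (107.003,86.558) → (112.486,89.919) → (116.398,93.726) → (118.779,97.340) → (119.667,100.123) → (119.102,101.434) → (117.122,100.636) → (113.768,97.089). Open path.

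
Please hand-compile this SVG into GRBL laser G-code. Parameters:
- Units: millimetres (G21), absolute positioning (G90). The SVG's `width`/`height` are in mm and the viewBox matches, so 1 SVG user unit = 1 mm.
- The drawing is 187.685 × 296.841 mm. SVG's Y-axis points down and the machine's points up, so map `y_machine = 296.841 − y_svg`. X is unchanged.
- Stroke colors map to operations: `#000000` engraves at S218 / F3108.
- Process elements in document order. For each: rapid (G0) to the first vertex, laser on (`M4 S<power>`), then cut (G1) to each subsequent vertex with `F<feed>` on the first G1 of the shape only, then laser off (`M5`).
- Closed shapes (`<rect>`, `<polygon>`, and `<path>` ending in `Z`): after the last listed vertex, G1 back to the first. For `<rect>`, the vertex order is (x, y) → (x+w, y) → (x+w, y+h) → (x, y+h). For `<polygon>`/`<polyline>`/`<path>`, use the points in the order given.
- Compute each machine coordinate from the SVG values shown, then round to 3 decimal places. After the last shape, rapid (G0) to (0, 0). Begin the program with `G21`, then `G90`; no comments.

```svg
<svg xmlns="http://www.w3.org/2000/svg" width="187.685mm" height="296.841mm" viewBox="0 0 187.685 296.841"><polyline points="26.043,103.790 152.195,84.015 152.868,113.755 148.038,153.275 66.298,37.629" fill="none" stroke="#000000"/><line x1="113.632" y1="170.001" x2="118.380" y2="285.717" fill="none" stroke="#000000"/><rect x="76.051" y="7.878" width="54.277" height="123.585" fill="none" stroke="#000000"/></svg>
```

G21
G90
G0 X26.043 Y193.051
M4 S218
G1 X152.195 Y212.826 F3108
G1 X152.868 Y183.086
G1 X148.038 Y143.566
G1 X66.298 Y259.212
M5
G0 X113.632 Y126.840
M4 S218
G1 X118.380 Y11.124 F3108
M5
G0 X76.051 Y288.963
M4 S218
G1 X130.328 Y288.963 F3108
G1 X130.328 Y165.378
G1 X76.051 Y165.378
G1 X76.051 Y288.963
M5
G0 X0.000 Y0.000

Since the viewBox matches the mm dimensions, user units are millimetres directly. The only transform is the Y-flip y_m = 296.841 − y_svg.

Shape 1 is a open polyline drawn with `<polyline>`. Its stroke #000000 means engrave at S218, F3108. After flipping Y the toolpath is (26.043,193.051) → (152.195,212.826) → (152.868,183.086) → (148.038,143.566) → (66.298,259.212).

Shape 2 is a line segment drawn with `<line>`. Its stroke #000000 means engrave at S218, F3108. After flipping Y the toolpath is (113.632,126.840) → (118.380,11.124).

Shape 3 is a rectangle drawn with `<rect>`. Its stroke #000000 means engrave at S218, F3108. After flipping Y the toolpath is (76.051,288.963) → (130.328,288.963) → (130.328,165.378) → (76.051,165.378) → (76.051,288.963), returning to the start.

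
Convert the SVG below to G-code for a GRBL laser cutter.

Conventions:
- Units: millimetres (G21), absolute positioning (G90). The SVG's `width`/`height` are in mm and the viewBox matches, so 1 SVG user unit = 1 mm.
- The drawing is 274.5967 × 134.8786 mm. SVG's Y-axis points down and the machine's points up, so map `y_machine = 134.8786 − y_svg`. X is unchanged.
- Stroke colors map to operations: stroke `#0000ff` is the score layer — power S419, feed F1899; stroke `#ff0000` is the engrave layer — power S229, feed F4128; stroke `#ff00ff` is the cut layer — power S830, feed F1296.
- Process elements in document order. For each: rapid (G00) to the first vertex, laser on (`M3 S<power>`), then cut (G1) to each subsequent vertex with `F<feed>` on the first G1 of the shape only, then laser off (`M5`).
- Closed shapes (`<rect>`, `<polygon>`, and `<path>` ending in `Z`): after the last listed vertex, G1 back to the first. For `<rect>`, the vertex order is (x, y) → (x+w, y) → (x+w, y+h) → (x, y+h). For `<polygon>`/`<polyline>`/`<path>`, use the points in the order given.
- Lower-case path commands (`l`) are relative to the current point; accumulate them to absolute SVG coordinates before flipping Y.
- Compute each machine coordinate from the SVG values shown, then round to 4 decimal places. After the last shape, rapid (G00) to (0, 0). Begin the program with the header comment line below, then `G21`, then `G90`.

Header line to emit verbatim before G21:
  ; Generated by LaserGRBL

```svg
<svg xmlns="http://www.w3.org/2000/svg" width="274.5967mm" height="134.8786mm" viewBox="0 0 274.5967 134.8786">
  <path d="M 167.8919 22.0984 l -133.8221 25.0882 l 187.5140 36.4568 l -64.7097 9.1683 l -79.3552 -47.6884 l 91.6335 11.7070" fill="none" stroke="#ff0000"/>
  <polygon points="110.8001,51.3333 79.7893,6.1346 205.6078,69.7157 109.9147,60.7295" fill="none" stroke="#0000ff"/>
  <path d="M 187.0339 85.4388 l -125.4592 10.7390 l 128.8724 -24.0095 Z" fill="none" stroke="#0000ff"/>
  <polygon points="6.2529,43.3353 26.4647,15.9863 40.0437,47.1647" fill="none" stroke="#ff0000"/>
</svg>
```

; Generated by LaserGRBL
G21
G90
G00 X167.8919 Y112.7802
M3 S229
G1 X34.0698 Y87.6920 F4128
G1 X221.5838 Y51.2352
G1 X156.8741 Y42.0669
G1 X77.5189 Y89.7553
G1 X169.1524 Y78.0483
M5
G00 X110.8001 Y83.5453
M3 S419
G1 X79.7893 Y128.7440 F1899
G1 X205.6078 Y65.1629
G1 X109.9147 Y74.1491
G1 X110.8001 Y83.5453
M5
G00 X187.0339 Y49.4398
M3 S419
G1 X61.5747 Y38.7008 F1899
G1 X190.4471 Y62.7103
G1 X187.0339 Y49.4398
M5
G00 X6.2529 Y91.5433
M3 S229
G1 X26.4647 Y118.8923 F4128
G1 X40.0437 Y87.7139
G1 X6.2529 Y91.5433
M5
G00 X0.0000 Y0.0000

1 u = 1 mm; y_m = 134.8786 − y.

[1] `<path>` open polyline, #ff0000→engrave S229 F4128: (167.8919,112.7802) → (34.0698,87.6920) → (221.5838,51.2352) → (156.8741,42.0669) → (77.5189,89.7553) → (169.1524,78.0483)

[2] `<polygon>` closed polygon, #0000ff→score S419 F1899: (110.8001,83.5453) → (79.7893,128.7440) → (205.6078,65.1629) → (109.9147,74.1491) → (110.8001,83.5453) (closed)

[3] `<path>` closed polygon, #0000ff→score S419 F1899: (187.0339,49.4398) → (61.5747,38.7008) → (190.4471,62.7103) → (187.0339,49.4398) (closed)

[4] `<polygon>` regular polygon, #ff0000→engrave S229 F4128: (6.2529,91.5433) → (26.4647,118.8923) → (40.0437,87.7139) → (6.2529,91.5433) (closed)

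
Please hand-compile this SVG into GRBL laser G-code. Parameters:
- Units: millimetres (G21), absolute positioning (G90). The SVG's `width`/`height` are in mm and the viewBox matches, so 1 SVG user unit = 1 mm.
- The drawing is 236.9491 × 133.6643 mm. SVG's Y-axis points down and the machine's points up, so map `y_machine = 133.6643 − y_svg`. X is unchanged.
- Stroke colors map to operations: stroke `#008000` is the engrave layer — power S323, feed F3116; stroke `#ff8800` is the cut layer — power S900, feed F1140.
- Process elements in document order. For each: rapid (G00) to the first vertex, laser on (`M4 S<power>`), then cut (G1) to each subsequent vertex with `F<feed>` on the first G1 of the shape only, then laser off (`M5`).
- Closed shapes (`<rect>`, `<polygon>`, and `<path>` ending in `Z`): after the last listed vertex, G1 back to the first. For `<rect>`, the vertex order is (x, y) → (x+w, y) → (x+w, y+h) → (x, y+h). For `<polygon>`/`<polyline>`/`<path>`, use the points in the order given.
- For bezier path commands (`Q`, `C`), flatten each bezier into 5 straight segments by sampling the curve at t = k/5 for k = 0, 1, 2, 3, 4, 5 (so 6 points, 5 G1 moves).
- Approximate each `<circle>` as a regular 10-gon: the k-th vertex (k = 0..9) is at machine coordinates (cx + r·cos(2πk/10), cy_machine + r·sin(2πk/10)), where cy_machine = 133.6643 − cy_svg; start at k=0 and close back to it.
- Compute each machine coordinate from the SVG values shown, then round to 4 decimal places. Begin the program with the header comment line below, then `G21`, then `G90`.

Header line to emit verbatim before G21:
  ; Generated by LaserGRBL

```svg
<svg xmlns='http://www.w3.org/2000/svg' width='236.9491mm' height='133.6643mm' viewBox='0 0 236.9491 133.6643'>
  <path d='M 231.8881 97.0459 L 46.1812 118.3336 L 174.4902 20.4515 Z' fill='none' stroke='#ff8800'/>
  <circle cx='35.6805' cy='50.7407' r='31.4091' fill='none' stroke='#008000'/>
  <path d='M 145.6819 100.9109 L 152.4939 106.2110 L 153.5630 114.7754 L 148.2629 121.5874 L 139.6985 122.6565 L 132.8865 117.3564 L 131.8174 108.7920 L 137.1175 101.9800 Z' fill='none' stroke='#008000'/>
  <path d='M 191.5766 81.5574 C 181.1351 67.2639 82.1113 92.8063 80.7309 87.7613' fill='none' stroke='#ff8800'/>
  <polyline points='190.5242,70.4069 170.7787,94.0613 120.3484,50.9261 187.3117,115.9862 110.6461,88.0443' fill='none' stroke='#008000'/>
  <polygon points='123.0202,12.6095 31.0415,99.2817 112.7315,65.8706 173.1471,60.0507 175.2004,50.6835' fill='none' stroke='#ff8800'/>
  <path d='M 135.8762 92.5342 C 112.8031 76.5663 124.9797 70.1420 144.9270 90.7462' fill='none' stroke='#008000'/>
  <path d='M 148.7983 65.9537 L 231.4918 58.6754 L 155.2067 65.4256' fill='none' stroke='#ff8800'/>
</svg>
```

Since the viewBox matches the mm dimensions, user units are millimetres directly. The only transform is the Y-flip y_m = 133.6643 − y_svg.

Shape 1 is a closed polygon drawn with `<path>`. Its stroke #ff8800 means cut at S900, F1140. After flipping Y the toolpath is (231.8881,36.6184) → (46.1812,15.3307) → (174.4902,113.2128) → (231.8881,36.6184), returning to the start.

Shape 2 is a circle drawn with `<circle>`. Its stroke #008000 means engrave at S323, F3116. After flipping Y the toolpath is (67.0896,82.9236) → (61.0910,101.3854) → (45.3864,112.7954) → (25.9746,112.7954) → (10.2700,101.3854) → (4.2714,82.9236) → (10.2700,64.4618) → (25.9746,53.0518) → (45.3864,53.0518) → (61.0910,64.4618) → (67.0896,82.9236), returning to the start.

Shape 3 is a regular polygon drawn with `<path>`. Its stroke #008000 means engrave at S323, F3116. After flipping Y the toolpath is (145.6819,32.7534) → (152.4939,27.4533) → (153.5630,18.8889) → (148.2629,12.0769) → (139.6985,11.0078) → (132.8865,16.3079) → (131.8174,24.8723) → (137.1175,31.6843) → (145.6819,32.7534), returning to the start.

Shape 4 is a cubic bezier drawn with `<path>`. Its stroke #ff8800 means cut at S900, F1140. After flipping Y the toolpath is (191.5766,52.1069) → (176.1716,56.4661) → (148.4457,54.6450) → (117.3378,50.0239) → (91.7865,45.9831) → (80.7309,45.9030).

Shape 5 is a open polyline drawn with `<polyline>`. Its stroke #008000 means engrave at S323, F3116. After flipping Y the toolpath is (190.5242,63.2574) → (170.7787,39.6030) → (120.3484,82.7382) → (187.3117,17.6781) → (110.6461,45.6200).

Shape 6 is a closed polygon drawn with `<polygon>`. Its stroke #ff8800 means cut at S900, F1140. After flipping Y the toolpath is (123.0202,121.0548) → (31.0415,34.3826) → (112.7315,67.7937) → (173.1471,73.6136) → (175.2004,82.9808) → (123.0202,121.0548), returning to the start.

Shape 7 is a cubic bezier drawn with `<path>`. Its stroke #008000 means engrave at S323, F3116. After flipping Y the toolpath is (135.8762,41.1301) → (126.0425,49.4257) → (123.3497,54.5916) → (126.4788,55.7885) → (134.1109,52.1771) → (144.9270,42.9181).

Shape 8 is a open polyline drawn with `<path>`. Its stroke #ff8800 means cut at S900, F1140. After flipping Y the toolpath is (148.7983,67.7106) → (231.4918,74.9889) → (155.2067,68.2387).

; Generated by LaserGRBL
G21
G90
G00 X231.8881 Y36.6184
M4 S900
G1 X46.1812 Y15.3307 F1140
G1 X174.4902 Y113.2128
G1 X231.8881 Y36.6184
M5
G00 X67.0896 Y82.9236
M4 S323
G1 X61.0910 Y101.3854 F3116
G1 X45.3864 Y112.7954
G1 X25.9746 Y112.7954
G1 X10.2700 Y101.3854
G1 X4.2714 Y82.9236
G1 X10.2700 Y64.4618
G1 X25.9746 Y53.0518
G1 X45.3864 Y53.0518
G1 X61.0910 Y64.4618
G1 X67.0896 Y82.9236
M5
G00 X145.6819 Y32.7534
M4 S323
G1 X152.4939 Y27.4533 F3116
G1 X153.5630 Y18.8889
G1 X148.2629 Y12.0769
G1 X139.6985 Y11.0078
G1 X132.8865 Y16.3079
G1 X131.8174 Y24.8723
G1 X137.1175 Y31.6843
G1 X145.6819 Y32.7534
M5
G00 X191.5766 Y52.1069
M4 S900
G1 X176.1716 Y56.4661 F1140
G1 X148.4457 Y54.6450
G1 X117.3378 Y50.0239
G1 X91.7865 Y45.9831
G1 X80.7309 Y45.9030
M5
G00 X190.5242 Y63.2574
M4 S323
G1 X170.7787 Y39.6030 F3116
G1 X120.3484 Y82.7382
G1 X187.3117 Y17.6781
G1 X110.6461 Y45.6200
M5
G00 X123.0202 Y121.0548
M4 S900
G1 X31.0415 Y34.3826 F1140
G1 X112.7315 Y67.7937
G1 X173.1471 Y73.6136
G1 X175.2004 Y82.9808
G1 X123.0202 Y121.0548
M5
G00 X135.8762 Y41.1301
M4 S323
G1 X126.0425 Y49.4257 F3116
G1 X123.3497 Y54.5916
G1 X126.4788 Y55.7885
G1 X134.1109 Y52.1771
G1 X144.9270 Y42.9181
M5
G00 X148.7983 Y67.7106
M4 S900
G1 X231.4918 Y74.9889 F1140
G1 X155.2067 Y68.2387
M5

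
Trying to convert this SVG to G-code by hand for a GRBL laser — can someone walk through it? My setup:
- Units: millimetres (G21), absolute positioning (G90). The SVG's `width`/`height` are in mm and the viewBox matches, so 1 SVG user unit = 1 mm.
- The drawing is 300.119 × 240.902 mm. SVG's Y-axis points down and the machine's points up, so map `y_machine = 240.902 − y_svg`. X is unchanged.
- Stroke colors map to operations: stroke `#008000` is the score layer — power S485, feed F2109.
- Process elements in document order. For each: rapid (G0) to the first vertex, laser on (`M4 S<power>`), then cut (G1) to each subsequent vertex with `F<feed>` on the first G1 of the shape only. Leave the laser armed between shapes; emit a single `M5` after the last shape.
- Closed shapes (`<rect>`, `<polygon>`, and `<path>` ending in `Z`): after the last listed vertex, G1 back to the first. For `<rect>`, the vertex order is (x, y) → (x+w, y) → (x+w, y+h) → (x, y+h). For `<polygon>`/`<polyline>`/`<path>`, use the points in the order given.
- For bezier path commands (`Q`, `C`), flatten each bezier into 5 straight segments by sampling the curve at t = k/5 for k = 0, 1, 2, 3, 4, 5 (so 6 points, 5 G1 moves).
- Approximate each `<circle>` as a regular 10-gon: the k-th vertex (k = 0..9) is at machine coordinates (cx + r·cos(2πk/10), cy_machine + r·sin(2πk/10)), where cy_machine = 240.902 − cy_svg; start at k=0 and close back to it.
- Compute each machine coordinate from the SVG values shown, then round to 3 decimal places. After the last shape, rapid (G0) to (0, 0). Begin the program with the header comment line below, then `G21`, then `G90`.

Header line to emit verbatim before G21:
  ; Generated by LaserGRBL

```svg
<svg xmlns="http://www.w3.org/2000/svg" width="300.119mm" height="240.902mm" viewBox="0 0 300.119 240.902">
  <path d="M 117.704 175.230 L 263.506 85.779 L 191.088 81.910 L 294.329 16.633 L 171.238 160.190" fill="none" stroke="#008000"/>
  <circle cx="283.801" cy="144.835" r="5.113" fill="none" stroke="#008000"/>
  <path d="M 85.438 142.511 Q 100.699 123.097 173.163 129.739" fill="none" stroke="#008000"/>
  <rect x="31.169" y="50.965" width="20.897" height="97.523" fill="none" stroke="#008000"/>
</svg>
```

; Generated by LaserGRBL
G21
G90
G0 X117.704 Y65.672
M4 S485
G1 X263.506 Y155.123 F2109
G1 X191.088 Y158.992
G1 X294.329 Y224.269
G1 X171.238 Y80.712
G0 X288.914 Y96.067
M4 S485
G1 X287.938 Y99.072 F2109
G1 X285.381 Y100.930
G1 X282.221 Y100.930
G1 X279.664 Y99.072
G1 X278.688 Y96.067
G1 X279.664 Y93.062
G1 X282.221 Y91.204
G1 X285.381 Y91.204
G1 X287.938 Y93.062
G1 X288.914 Y96.067
G0 X85.438 Y98.391
M4 S485
G1 X93.831 Y105.114 F2109
G1 X106.799 Y109.753
G1 X124.344 Y112.308
G1 X146.466 Y112.778
G1 X173.163 Y111.163
G0 X31.169 Y189.937
M4 S485
G1 X52.066 Y189.937 F2109
G1 X52.066 Y92.414
G1 X31.169 Y92.414
G1 X31.169 Y189.937
M5
G0 X0.000 Y0.000

Since the viewBox matches the mm dimensions, user units are millimetres directly. The only transform is the Y-flip y_m = 240.902 − y_svg.

Shape 1 is a open polyline drawn with `<path>`. Its stroke #008000 means score at S485, F2109. After flipping Y the toolpath is (117.704,65.672) → (263.506,155.123) → (191.088,158.992) → (294.329,224.269) → (171.238,80.712).

Shape 2 is a circle drawn with `<circle>`. Its stroke #008000 means score at S485, F2109. After flipping Y the toolpath is (288.914,96.067) → (287.938,99.072) → (285.381,100.930) → (282.221,100.930) → (279.664,99.072) → (278.688,96.067) → (279.664,93.062) → (282.221,91.204) → (285.381,91.204) → (287.938,93.062) → (288.914,96.067), returning to the start.

Shape 3 is a quadratic bezier drawn with `<path>`. Its stroke #008000 means score at S485, F2109. After flipping Y the toolpath is (85.438,98.391) → (93.831,105.114) → (106.799,109.753) → (124.344,112.308) → (146.466,112.778) → (173.163,111.163).

Shape 4 is a rectangle drawn with `<rect>`. Its stroke #008000 means score at S485, F2109. After flipping Y the toolpath is (31.169,189.937) → (52.066,189.937) → (52.066,92.414) → (31.169,92.414) → (31.169,189.937), returning to the start.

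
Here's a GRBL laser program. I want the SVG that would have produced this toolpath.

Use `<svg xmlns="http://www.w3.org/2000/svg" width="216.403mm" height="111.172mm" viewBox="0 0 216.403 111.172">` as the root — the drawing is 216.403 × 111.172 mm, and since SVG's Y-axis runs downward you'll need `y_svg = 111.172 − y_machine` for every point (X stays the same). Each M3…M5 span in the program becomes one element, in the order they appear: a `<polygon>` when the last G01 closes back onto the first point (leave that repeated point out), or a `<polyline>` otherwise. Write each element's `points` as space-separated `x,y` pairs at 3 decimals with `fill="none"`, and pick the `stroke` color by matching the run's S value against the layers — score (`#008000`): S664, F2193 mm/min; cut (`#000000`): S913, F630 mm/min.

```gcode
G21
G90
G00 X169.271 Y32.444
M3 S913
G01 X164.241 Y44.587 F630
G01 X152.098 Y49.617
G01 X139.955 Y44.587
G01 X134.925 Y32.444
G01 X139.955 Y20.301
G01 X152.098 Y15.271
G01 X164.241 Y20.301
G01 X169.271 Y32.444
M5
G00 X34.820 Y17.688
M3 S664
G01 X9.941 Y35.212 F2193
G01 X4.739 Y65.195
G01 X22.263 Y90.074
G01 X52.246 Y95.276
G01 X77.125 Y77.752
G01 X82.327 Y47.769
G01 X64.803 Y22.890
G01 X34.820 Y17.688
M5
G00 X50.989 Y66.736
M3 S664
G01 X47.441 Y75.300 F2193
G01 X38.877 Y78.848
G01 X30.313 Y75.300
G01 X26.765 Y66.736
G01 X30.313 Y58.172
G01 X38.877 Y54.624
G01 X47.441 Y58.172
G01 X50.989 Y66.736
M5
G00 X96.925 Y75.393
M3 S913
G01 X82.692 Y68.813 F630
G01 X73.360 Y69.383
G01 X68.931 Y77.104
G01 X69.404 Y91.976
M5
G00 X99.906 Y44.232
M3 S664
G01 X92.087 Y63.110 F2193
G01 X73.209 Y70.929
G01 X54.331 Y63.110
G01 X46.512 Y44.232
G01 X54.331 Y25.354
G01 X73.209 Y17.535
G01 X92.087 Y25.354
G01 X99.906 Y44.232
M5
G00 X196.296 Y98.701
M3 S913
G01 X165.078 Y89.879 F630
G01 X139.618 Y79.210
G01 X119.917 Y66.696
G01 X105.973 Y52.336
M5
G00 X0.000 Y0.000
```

<svg xmlns="http://www.w3.org/2000/svg" width="216.403mm" height="111.172mm" viewBox="0 0 216.403 111.172">
  <polygon points="169.271,78.728 164.241,66.585 152.098,61.555 139.955,66.585 134.925,78.728 139.955,90.871 152.098,95.901 164.241,90.871" fill="none" stroke="#000000"/>
  <polygon points="34.820,93.484 9.941,75.960 4.739,45.977 22.263,21.098 52.246,15.896 77.125,33.420 82.327,63.403 64.803,88.282" fill="none" stroke="#008000"/>
  <polygon points="50.989,44.436 47.441,35.872 38.877,32.324 30.313,35.872 26.765,44.436 30.313,53.000 38.877,56.548 47.441,53.000" fill="none" stroke="#008000"/>
  <polyline points="96.925,35.779 82.692,42.359 73.360,41.789 68.931,34.068 69.404,19.196" fill="none" stroke="#000000"/>
  <polygon points="99.906,66.940 92.087,48.062 73.209,40.243 54.331,48.062 46.512,66.940 54.331,85.818 73.209,93.637 92.087,85.818" fill="none" stroke="#008000"/>
  <polyline points="196.296,12.471 165.078,21.293 139.618,31.962 119.917,44.476 105.973,58.836" fill="none" stroke="#000000"/>
</svg>

Each laser-on run becomes one SVG element. Flip Y back into SVG space with y_svg = 111.172 − y_machine.

Run 1: S913 ⇒ cut layer `#000000`. The run returns to its start, so emit a `<polygon>` with points (Y-flipped): 169.271,78.728 164.241,66.585 152.098,61.555 139.955,66.585 134.925,78.728 139.955,90.871 152.098,95.901 164.241,90.871.

Run 2: the run's S664 means `#008000` (score). The run returns to its start, so emit a `<polygon>` with points (Y-flipped): 34.820,93.484 9.941,75.960 4.739,45.977 22.263,21.098 52.246,15.896 77.125,33.420 82.327,63.403 64.803,88.282.

Run 3: the run's S664 means `#008000` (score). The run returns to its start, so emit a `<polygon>` with points (Y-flipped): 50.989,44.436 47.441,35.872 38.877,32.324 30.313,35.872 26.765,44.436 30.313,53.000 38.877,56.548 47.441,53.000.

Run 4: S913 ⇒ cut layer `#000000`. The run is open, so emit a `<polyline>` with points (Y-flipped): 96.925,35.779 82.692,42.359 73.360,41.789 68.931,34.068 69.404,19.196.

Run 5: power S664 maps to stroke `#008000` (score). The run returns to its start, so emit a `<polygon>` with points (Y-flipped): 99.906,66.940 92.087,48.062 73.209,40.243 54.331,48.062 46.512,66.940 54.331,85.818 73.209,93.637 92.087,85.818.

Run 6: S913 ⇒ cut layer `#000000`. The run is open, so emit a `<polyline>` with points (Y-flipped): 196.296,12.471 165.078,21.293 139.618,31.962 119.917,44.476 105.973,58.836.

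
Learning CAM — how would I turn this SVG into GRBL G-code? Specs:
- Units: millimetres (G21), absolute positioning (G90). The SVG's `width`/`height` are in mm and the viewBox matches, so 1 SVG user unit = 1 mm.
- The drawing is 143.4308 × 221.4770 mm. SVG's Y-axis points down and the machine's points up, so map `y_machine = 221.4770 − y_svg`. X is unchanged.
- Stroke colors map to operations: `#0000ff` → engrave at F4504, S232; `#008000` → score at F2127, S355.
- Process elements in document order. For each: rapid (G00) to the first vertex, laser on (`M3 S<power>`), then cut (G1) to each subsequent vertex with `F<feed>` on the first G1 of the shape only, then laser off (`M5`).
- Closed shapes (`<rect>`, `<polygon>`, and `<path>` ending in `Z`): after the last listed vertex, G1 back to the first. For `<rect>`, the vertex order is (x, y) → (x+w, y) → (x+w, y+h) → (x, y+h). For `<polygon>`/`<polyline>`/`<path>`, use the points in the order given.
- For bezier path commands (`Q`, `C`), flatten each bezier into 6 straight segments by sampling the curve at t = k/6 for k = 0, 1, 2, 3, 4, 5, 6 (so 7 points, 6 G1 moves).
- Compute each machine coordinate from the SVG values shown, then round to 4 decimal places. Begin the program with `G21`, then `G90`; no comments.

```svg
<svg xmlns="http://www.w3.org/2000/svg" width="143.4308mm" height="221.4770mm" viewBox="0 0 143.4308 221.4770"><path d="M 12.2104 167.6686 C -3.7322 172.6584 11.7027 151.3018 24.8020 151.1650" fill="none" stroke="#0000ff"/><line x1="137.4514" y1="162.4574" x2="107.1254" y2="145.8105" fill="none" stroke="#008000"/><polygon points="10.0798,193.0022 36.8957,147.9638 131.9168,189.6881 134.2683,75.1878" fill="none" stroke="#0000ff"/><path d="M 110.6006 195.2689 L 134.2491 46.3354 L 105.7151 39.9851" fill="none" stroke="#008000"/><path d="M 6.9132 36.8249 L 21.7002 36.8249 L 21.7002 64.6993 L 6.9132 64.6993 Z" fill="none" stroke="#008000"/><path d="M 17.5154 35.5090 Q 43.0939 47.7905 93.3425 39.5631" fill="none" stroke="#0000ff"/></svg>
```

G21
G90
G00 X12.2104 Y53.8084
M3 S232
G1 X6.6978 Y53.2888 F4504
G1 X5.4783 Y55.8390
G1 X7.6155 Y60.1377
G1 X12.1728 Y64.8636
G1 X18.2138 Y68.6955
G1 X24.8020 Y70.3120
M5
G00 X137.4514 Y59.0196
M3 S355
G1 X107.1254 Y75.6665 F2127
M5
G00 X10.0798 Y28.4748
M3 S232
G1 X36.8957 Y73.5132 F4504
G1 X131.9168 Y31.7889
G1 X134.2683 Y146.2892
G1 X10.0798 Y28.4748
M5
G00 X110.6006 Y26.2081
M3 S355
G1 X134.2491 Y175.1416 F2127
G1 X105.7151 Y181.4919
M5
G00 X6.9132 Y184.6521
M3 S355
G1 X21.7002 Y184.6521 F2127
G1 X21.7002 Y156.7777
G1 X6.9132 Y156.7777
G1 X6.9132 Y184.6521
M5
G00 X17.5154 Y185.9680
M3 S232
G1 X26.7268 Y182.4439 F4504
G1 X37.3089 Y180.0591
G1 X49.2614 Y178.8137
G1 X62.5846 Y178.7077
G1 X77.2782 Y179.7411
G1 X93.3425 Y181.9139
M5

1 u = 1 mm; y_m = 221.4770 − y.

[1] `<path>` cubic bezier, #0000ff→engrave S232 F4504: (12.2104,53.8084) → (6.6978,53.2888) → (5.4783,55.8390) → (7.6155,60.1377) → (12.1728,64.8636) → (18.2138,68.6955) → (24.8020,70.3120)

[2] `<line>` line segment, #008000→score S355 F2127: (137.4514,59.0196) → (107.1254,75.6665)

[3] `<polygon>` closed polygon, #0000ff→engrave S232 F4504: (10.0798,28.4748) → (36.8957,73.5132) → (131.9168,31.7889) → (134.2683,146.2892) → (10.0798,28.4748) (closed)

[4] `<path>` open polyline, #008000→score S355 F2127: (110.6006,26.2081) → (134.2491,175.1416) → (105.7151,181.4919)

[5] `<path>` rectangle, #008000→score S355 F2127: (6.9132,184.6521) → (21.7002,184.6521) → (21.7002,156.7777) → (6.9132,156.7777) → (6.9132,184.6521) (closed)

[6] `<path>` quadratic bezier, #0000ff→engrave S232 F4504: (17.5154,185.9680) → (26.7268,182.4439) → (37.3089,180.0591) → (49.2614,178.8137) → (62.5846,178.7077) → (77.2782,179.7411) → (93.3425,181.9139)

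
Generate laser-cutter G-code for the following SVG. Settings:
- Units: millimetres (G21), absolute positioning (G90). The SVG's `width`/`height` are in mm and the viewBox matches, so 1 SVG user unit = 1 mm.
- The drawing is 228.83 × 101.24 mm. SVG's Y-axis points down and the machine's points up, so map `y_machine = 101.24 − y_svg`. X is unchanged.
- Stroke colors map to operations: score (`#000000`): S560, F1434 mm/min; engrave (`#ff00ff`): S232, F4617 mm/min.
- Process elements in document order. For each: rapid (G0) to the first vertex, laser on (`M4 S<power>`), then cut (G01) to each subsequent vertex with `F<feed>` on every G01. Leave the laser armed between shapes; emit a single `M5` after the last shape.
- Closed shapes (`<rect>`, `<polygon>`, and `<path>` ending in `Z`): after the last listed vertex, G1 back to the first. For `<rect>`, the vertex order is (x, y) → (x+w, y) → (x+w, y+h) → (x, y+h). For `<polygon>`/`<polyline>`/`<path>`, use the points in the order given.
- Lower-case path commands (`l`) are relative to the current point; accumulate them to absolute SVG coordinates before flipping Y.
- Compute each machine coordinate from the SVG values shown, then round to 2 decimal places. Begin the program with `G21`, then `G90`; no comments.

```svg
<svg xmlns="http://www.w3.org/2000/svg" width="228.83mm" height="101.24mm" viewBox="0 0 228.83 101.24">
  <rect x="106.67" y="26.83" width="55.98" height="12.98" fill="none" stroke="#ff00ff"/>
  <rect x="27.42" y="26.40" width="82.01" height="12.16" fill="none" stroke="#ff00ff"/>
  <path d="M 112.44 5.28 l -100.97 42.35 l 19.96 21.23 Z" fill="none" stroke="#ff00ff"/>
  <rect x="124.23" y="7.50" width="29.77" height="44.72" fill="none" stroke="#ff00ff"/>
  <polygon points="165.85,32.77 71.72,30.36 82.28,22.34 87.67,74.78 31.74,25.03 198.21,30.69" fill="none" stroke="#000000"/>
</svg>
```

G21
G90
G0 X106.67 Y74.41
M4 S232
G01 X162.65 Y74.41 F4617
G01 X162.65 Y61.43 F4617
G01 X106.67 Y61.43 F4617
G01 X106.67 Y74.41 F4617
G0 X27.42 Y74.84
M4 S232
G01 X109.43 Y74.84 F4617
G01 X109.43 Y62.68 F4617
G01 X27.42 Y62.68 F4617
G01 X27.42 Y74.84 F4617
G0 X112.44 Y95.96
M4 S232
G01 X11.47 Y53.61 F4617
G01 X31.43 Y32.38 F4617
G01 X112.44 Y95.96 F4617
G0 X124.23 Y93.74
M4 S232
G01 X154.00 Y93.74 F4617
G01 X154.00 Y49.02 F4617
G01 X124.23 Y49.02 F4617
G01 X124.23 Y93.74 F4617
G0 X165.85 Y68.47
M4 S560
G01 X71.72 Y70.88 F1434
G01 X82.28 Y78.90 F1434
G01 X87.67 Y26.46 F1434
G01 X31.74 Y76.21 F1434
G01 X198.21 Y70.55 F1434
G01 X165.85 Y68.47 F1434
M5

1 u = 1 mm; y_m = 101.24 − y.

[1] `<rect>` rectangle, #ff00ff→engrave S232 F4617: (106.67,74.41) → (162.65,74.41) → (162.65,61.43) → (106.67,61.43) → (106.67,74.41) (closed)

[2] `<rect>` rectangle, #ff00ff→engrave S232 F4617: (27.42,74.84) → (109.43,74.84) → (109.43,62.68) → (27.42,62.68) → (27.42,74.84) (closed)

[3] `<path>` closed polygon, #ff00ff→engrave S232 F4617: (112.44,95.96) → (11.47,53.61) → (31.43,32.38) → (112.44,95.96) (closed)

[4] `<rect>` rectangle, #ff00ff→engrave S232 F4617: (124.23,93.74) → (154.00,93.74) → (154.00,49.02) → (124.23,49.02) → (124.23,93.74) (closed)

[5] `<polygon>` closed polygon, #000000→score S560 F1434: (165.85,68.47) → (71.72,70.88) → (82.28,78.90) → (87.67,26.46) → (31.74,76.21) → (198.21,70.55) → (165.85,68.47) (closed)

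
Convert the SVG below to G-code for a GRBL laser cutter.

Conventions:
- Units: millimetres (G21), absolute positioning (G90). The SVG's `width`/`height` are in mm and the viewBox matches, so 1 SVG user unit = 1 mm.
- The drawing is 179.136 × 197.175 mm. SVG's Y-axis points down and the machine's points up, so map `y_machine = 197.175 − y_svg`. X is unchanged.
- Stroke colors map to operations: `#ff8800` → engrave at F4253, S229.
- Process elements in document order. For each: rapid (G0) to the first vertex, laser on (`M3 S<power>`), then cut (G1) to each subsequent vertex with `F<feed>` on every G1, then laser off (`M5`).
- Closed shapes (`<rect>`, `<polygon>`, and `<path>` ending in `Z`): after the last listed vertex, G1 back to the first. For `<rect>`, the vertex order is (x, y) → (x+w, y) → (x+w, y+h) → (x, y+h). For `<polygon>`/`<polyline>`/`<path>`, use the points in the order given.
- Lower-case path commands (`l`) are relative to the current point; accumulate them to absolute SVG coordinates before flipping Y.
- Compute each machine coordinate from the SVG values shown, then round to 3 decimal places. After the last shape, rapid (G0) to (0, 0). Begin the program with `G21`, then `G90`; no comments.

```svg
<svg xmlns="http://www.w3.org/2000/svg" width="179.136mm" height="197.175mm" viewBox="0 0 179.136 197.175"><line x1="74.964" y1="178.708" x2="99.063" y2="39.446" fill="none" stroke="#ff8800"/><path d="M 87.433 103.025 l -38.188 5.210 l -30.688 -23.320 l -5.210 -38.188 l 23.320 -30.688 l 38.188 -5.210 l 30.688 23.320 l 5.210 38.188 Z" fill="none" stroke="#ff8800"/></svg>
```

1 u = 1 mm; y_m = 197.175 − y.

[1] `<line>` line segment, #ff8800→engrave S229 F4253: (74.964,18.467) → (99.063,157.729)

[2] `<path>` regular polygon, #ff8800→engrave S229 F4253: (87.433,94.150) → (49.245,88.940) → (18.557,112.260) → (13.347,150.448) → (36.667,181.136) → (74.855,186.346) → (105.543,163.026) → (110.753,124.838) → (87.433,94.150) (closed)

G21
G90
G0 X74.964 Y18.467
M3 S229
G1 X99.063 Y157.729 F4253
M5
G0 X87.433 Y94.150
M3 S229
G1 X49.245 Y88.940 F4253
G1 X18.557 Y112.260 F4253
G1 X13.347 Y150.448 F4253
G1 X36.667 Y181.136 F4253
G1 X74.855 Y186.346 F4253
G1 X105.543 Y163.026 F4253
G1 X110.753 Y124.838 F4253
G1 X87.433 Y94.150 F4253
M5
G0 X0.000 Y0.000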